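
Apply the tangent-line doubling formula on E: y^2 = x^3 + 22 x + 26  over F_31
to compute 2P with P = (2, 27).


Doubling: s = (3 x1^2 + a) / (2 y1)
s = (3*2^2 + 22) / (2*27) mod 31 = 19
x3 = s^2 - 2 x1 mod 31 = 19^2 - 2*2 = 16
y3 = s (x1 - x3) - y1 mod 31 = 19 * (2 - 16) - 27 = 17

2P = (16, 17)


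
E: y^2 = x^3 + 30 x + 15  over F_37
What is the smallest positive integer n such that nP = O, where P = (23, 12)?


Compute successive multiples of P until we hit O:
  1P = (23, 12)
  2P = (32, 6)
  3P = (3, 24)
  4P = (1, 34)
  5P = (14, 16)
  6P = (34, 34)
  7P = (21, 29)
  8P = (19, 28)
  ... (continuing to 47P)
  47P = O

ord(P) = 47


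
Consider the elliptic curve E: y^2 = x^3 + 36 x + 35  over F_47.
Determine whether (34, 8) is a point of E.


Check whether y^2 = x^3 + 36 x + 35 (mod 47) for (x, y) = (34, 8).
LHS: y^2 = 8^2 mod 47 = 17
RHS: x^3 + 36 x + 35 = 34^3 + 36*34 + 35 mod 47 = 2
LHS != RHS

No, not on the curve


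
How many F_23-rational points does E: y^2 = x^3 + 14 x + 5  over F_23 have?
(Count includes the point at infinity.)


For each x in F_23, count y with y^2 = x^3 + 14 x + 5 mod 23:
  x = 2: RHS = 18, y in [8, 15]  -> 2 point(s)
  x = 5: RHS = 16, y in [4, 19]  -> 2 point(s)
  x = 6: RHS = 6, y in [11, 12]  -> 2 point(s)
  x = 7: RHS = 9, y in [3, 20]  -> 2 point(s)
  x = 8: RHS = 8, y in [10, 13]  -> 2 point(s)
  x = 9: RHS = 9, y in [3, 20]  -> 2 point(s)
  x = 10: RHS = 18, y in [8, 15]  -> 2 point(s)
  x = 11: RHS = 18, y in [8, 15]  -> 2 point(s)
  x = 14: RHS = 1, y in [1, 22]  -> 2 point(s)
  x = 15: RHS = 2, y in [5, 18]  -> 2 point(s)
  x = 16: RHS = 1, y in [1, 22]  -> 2 point(s)
  x = 17: RHS = 4, y in [2, 21]  -> 2 point(s)
  x = 19: RHS = 0, y in [0]  -> 1 point(s)
  x = 22: RHS = 13, y in [6, 17]  -> 2 point(s)
Affine points: 27. Add the point at infinity: total = 28.

#E(F_23) = 28


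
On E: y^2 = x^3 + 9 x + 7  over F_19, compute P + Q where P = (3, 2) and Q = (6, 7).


P != Q, so use the chord formula.
s = (y2 - y1) / (x2 - x1) = (5) / (3) mod 19 = 8
x3 = s^2 - x1 - x2 mod 19 = 8^2 - 3 - 6 = 17
y3 = s (x1 - x3) - y1 mod 19 = 8 * (3 - 17) - 2 = 0

P + Q = (17, 0)


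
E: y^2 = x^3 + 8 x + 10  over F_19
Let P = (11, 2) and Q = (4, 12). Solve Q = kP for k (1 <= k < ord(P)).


Enumerate multiples of P until we hit Q = (4, 12):
  1P = (11, 2)
  2P = (8, 15)
  3P = (4, 12)
Match found at i = 3.

k = 3


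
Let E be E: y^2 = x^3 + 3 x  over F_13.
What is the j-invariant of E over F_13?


Delta = -16(4 a^3 + 27 b^2) mod 13 = 1
-1728 * (4 a)^3 = -1728 * (4*3)^3 mod 13 = 12
j = 12 * 1^(-1) mod 13 = 12

j = 12 (mod 13)


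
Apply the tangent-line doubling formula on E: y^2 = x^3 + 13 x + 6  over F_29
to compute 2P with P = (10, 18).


Doubling: s = (3 x1^2 + a) / (2 y1)
s = (3*10^2 + 13) / (2*18) mod 29 = 24
x3 = s^2 - 2 x1 mod 29 = 24^2 - 2*10 = 5
y3 = s (x1 - x3) - y1 mod 29 = 24 * (10 - 5) - 18 = 15

2P = (5, 15)


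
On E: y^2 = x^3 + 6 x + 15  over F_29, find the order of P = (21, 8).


Compute successive multiples of P until we hit O:
  1P = (21, 8)
  2P = (11, 7)
  3P = (6, 8)
  4P = (2, 21)
  5P = (19, 12)
  6P = (22, 23)
  7P = (8, 13)
  8P = (24, 11)
  ... (continuing to 19P)
  19P = O

ord(P) = 19


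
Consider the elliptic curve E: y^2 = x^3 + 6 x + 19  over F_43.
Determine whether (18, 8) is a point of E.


Check whether y^2 = x^3 + 6 x + 19 (mod 43) for (x, y) = (18, 8).
LHS: y^2 = 8^2 mod 43 = 21
RHS: x^3 + 6 x + 19 = 18^3 + 6*18 + 19 mod 43 = 25
LHS != RHS

No, not on the curve


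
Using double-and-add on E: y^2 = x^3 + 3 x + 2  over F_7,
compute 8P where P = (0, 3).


k = 8 = 1000_2 (binary, LSB first: 0001)
Double-and-add from P = (0, 3):
  bit 0 = 0: acc unchanged = O
  bit 1 = 0: acc unchanged = O
  bit 2 = 0: acc unchanged = O
  bit 3 = 1: acc = O + (0, 4) = (0, 4)

8P = (0, 4)


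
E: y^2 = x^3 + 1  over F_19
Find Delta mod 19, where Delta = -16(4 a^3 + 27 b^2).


4 a^3 + 27 b^2 = 4*0^3 + 27*1^2 = 0 + 27 = 27
Delta = -16 * (27) = -432
Delta mod 19 = 5

Delta = 5 (mod 19)


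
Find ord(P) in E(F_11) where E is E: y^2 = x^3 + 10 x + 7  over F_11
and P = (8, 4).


Compute successive multiples of P until we hit O:
  1P = (8, 4)
  2P = (9, 1)
  3P = (3, 3)
  4P = (4, 10)
  5P = (4, 1)
  6P = (3, 8)
  7P = (9, 10)
  8P = (8, 7)
  ... (continuing to 9P)
  9P = O

ord(P) = 9


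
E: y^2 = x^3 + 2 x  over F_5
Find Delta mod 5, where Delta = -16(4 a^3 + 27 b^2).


4 a^3 + 27 b^2 = 4*2^3 + 27*0^2 = 32 + 0 = 32
Delta = -16 * (32) = -512
Delta mod 5 = 3

Delta = 3 (mod 5)


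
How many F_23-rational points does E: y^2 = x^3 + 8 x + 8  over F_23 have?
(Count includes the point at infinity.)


For each x in F_23, count y with y^2 = x^3 + 8 x + 8 mod 23:
  x = 0: RHS = 8, y in [10, 13]  -> 2 point(s)
  x = 2: RHS = 9, y in [3, 20]  -> 2 point(s)
  x = 3: RHS = 13, y in [6, 17]  -> 2 point(s)
  x = 4: RHS = 12, y in [9, 14]  -> 2 point(s)
  x = 5: RHS = 12, y in [9, 14]  -> 2 point(s)
  x = 7: RHS = 16, y in [4, 19]  -> 2 point(s)
  x = 8: RHS = 9, y in [3, 20]  -> 2 point(s)
  x = 9: RHS = 4, y in [2, 21]  -> 2 point(s)
  x = 11: RHS = 1, y in [1, 22]  -> 2 point(s)
  x = 13: RHS = 9, y in [3, 20]  -> 2 point(s)
  x = 14: RHS = 12, y in [9, 14]  -> 2 point(s)
  x = 16: RHS = 0, y in [0]  -> 1 point(s)
  x = 18: RHS = 4, y in [2, 21]  -> 2 point(s)
  x = 19: RHS = 4, y in [2, 21]  -> 2 point(s)
  x = 20: RHS = 3, y in [7, 16]  -> 2 point(s)
Affine points: 29. Add the point at infinity: total = 30.

#E(F_23) = 30


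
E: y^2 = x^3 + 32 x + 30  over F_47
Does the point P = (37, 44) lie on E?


Check whether y^2 = x^3 + 32 x + 30 (mod 47) for (x, y) = (37, 44).
LHS: y^2 = 44^2 mod 47 = 9
RHS: x^3 + 32 x + 30 = 37^3 + 32*37 + 30 mod 47 = 26
LHS != RHS

No, not on the curve


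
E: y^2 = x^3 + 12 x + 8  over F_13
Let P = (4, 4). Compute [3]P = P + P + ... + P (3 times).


k = 3 = 11_2 (binary, LSB first: 11)
Double-and-add from P = (4, 4):
  bit 0 = 1: acc = O + (4, 4) = (4, 4)
  bit 1 = 1: acc = (4, 4) + (6, 7) = (2, 12)

3P = (2, 12)


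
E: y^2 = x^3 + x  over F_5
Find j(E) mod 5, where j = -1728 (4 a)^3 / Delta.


Delta = -16(4 a^3 + 27 b^2) mod 5 = 1
-1728 * (4 a)^3 = -1728 * (4*1)^3 mod 5 = 3
j = 3 * 1^(-1) mod 5 = 3

j = 3 (mod 5)


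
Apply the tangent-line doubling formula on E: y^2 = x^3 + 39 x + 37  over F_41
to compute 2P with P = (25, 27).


Doubling: s = (3 x1^2 + a) / (2 y1)
s = (3*25^2 + 39) / (2*27) mod 41 = 40
x3 = s^2 - 2 x1 mod 41 = 40^2 - 2*25 = 33
y3 = s (x1 - x3) - y1 mod 41 = 40 * (25 - 33) - 27 = 22

2P = (33, 22)


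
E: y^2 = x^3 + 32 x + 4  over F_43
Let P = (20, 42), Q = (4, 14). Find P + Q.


P != Q, so use the chord formula.
s = (y2 - y1) / (x2 - x1) = (15) / (27) mod 43 = 34
x3 = s^2 - x1 - x2 mod 43 = 34^2 - 20 - 4 = 14
y3 = s (x1 - x3) - y1 mod 43 = 34 * (20 - 14) - 42 = 33

P + Q = (14, 33)


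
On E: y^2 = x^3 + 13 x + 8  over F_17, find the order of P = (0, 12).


Compute successive multiples of P until we hit O:
  1P = (0, 12)
  2P = (9, 15)
  3P = (10, 13)
  4P = (15, 12)
  5P = (2, 5)
  6P = (6, 9)
  7P = (7, 0)
  8P = (6, 8)
  ... (continuing to 14P)
  14P = O

ord(P) = 14


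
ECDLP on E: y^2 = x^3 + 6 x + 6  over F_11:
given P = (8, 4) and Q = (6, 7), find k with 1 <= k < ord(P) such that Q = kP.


Enumerate multiples of P until we hit Q = (6, 7):
  1P = (8, 4)
  2P = (6, 7)
Match found at i = 2.

k = 2


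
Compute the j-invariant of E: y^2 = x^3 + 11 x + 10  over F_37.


Delta = -16(4 a^3 + 27 b^2) mod 37 = 6
-1728 * (4 a)^3 = -1728 * (4*11)^3 mod 37 = 36
j = 36 * 6^(-1) mod 37 = 6

j = 6 (mod 37)


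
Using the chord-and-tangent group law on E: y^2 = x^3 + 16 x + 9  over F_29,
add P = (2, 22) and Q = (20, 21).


P != Q, so use the chord formula.
s = (y2 - y1) / (x2 - x1) = (28) / (18) mod 29 = 8
x3 = s^2 - x1 - x2 mod 29 = 8^2 - 2 - 20 = 13
y3 = s (x1 - x3) - y1 mod 29 = 8 * (2 - 13) - 22 = 6

P + Q = (13, 6)


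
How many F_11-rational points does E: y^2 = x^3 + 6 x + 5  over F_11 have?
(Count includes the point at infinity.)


For each x in F_11, count y with y^2 = x^3 + 6 x + 5 mod 11:
  x = 0: RHS = 5, y in [4, 7]  -> 2 point(s)
  x = 1: RHS = 1, y in [1, 10]  -> 2 point(s)
  x = 2: RHS = 3, y in [5, 6]  -> 2 point(s)
  x = 4: RHS = 5, y in [4, 7]  -> 2 point(s)
  x = 6: RHS = 4, y in [2, 9]  -> 2 point(s)
  x = 7: RHS = 5, y in [4, 7]  -> 2 point(s)
  x = 8: RHS = 4, y in [2, 9]  -> 2 point(s)
  x = 10: RHS = 9, y in [3, 8]  -> 2 point(s)
Affine points: 16. Add the point at infinity: total = 17.

#E(F_11) = 17


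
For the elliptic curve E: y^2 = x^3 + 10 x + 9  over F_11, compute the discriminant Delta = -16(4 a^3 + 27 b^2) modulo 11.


4 a^3 + 27 b^2 = 4*10^3 + 27*9^2 = 4000 + 2187 = 6187
Delta = -16 * (6187) = -98992
Delta mod 11 = 8

Delta = 8 (mod 11)


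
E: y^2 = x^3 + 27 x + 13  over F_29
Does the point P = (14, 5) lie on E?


Check whether y^2 = x^3 + 27 x + 13 (mod 29) for (x, y) = (14, 5).
LHS: y^2 = 5^2 mod 29 = 25
RHS: x^3 + 27 x + 13 = 14^3 + 27*14 + 13 mod 29 = 3
LHS != RHS

No, not on the curve


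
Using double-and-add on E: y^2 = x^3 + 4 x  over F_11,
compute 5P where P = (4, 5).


k = 5 = 101_2 (binary, LSB first: 101)
Double-and-add from P = (4, 5):
  bit 0 = 1: acc = O + (4, 5) = (4, 5)
  bit 1 = 0: acc unchanged = (4, 5)
  bit 2 = 1: acc = (4, 5) + (1, 7) = (4, 6)

5P = (4, 6)


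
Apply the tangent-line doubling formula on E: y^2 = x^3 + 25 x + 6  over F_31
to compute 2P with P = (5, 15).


Doubling: s = (3 x1^2 + a) / (2 y1)
s = (3*5^2 + 25) / (2*15) mod 31 = 24
x3 = s^2 - 2 x1 mod 31 = 24^2 - 2*5 = 8
y3 = s (x1 - x3) - y1 mod 31 = 24 * (5 - 8) - 15 = 6

2P = (8, 6)


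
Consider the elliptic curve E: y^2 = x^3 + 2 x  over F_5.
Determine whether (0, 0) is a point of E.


Check whether y^2 = x^3 + 2 x + 0 (mod 5) for (x, y) = (0, 0).
LHS: y^2 = 0^2 mod 5 = 0
RHS: x^3 + 2 x + 0 = 0^3 + 2*0 + 0 mod 5 = 0
LHS = RHS

Yes, on the curve


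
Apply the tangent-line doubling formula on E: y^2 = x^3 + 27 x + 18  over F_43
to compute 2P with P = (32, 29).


Doubling: s = (3 x1^2 + a) / (2 y1)
s = (3*32^2 + 27) / (2*29) mod 43 = 26
x3 = s^2 - 2 x1 mod 43 = 26^2 - 2*32 = 10
y3 = s (x1 - x3) - y1 mod 43 = 26 * (32 - 10) - 29 = 27

2P = (10, 27)


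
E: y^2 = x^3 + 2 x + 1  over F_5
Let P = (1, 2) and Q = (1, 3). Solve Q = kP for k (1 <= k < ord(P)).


Enumerate multiples of P until we hit Q = (1, 3):
  1P = (1, 2)
  2P = (3, 3)
  3P = (0, 1)
  4P = (0, 4)
  5P = (3, 2)
  6P = (1, 3)
Match found at i = 6.

k = 6


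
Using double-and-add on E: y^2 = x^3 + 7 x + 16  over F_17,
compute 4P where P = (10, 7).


k = 4 = 100_2 (binary, LSB first: 001)
Double-and-add from P = (10, 7):
  bit 0 = 0: acc unchanged = O
  bit 1 = 0: acc unchanged = O
  bit 2 = 1: acc = O + (3, 9) = (3, 9)

4P = (3, 9)


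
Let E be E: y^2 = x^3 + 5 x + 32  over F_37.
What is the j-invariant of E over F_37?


Delta = -16(4 a^3 + 27 b^2) mod 37 = 33
-1728 * (4 a)^3 = -1728 * (4*5)^3 mod 37 = 14
j = 14 * 33^(-1) mod 37 = 15

j = 15 (mod 37)


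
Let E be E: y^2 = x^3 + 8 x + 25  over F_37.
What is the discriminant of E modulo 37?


4 a^3 + 27 b^2 = 4*8^3 + 27*25^2 = 2048 + 16875 = 18923
Delta = -16 * (18923) = -302768
Delta mod 37 = 3

Delta = 3 (mod 37)


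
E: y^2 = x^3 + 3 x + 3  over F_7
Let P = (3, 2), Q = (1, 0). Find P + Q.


P != Q, so use the chord formula.
s = (y2 - y1) / (x2 - x1) = (5) / (5) mod 7 = 1
x3 = s^2 - x1 - x2 mod 7 = 1^2 - 3 - 1 = 4
y3 = s (x1 - x3) - y1 mod 7 = 1 * (3 - 4) - 2 = 4

P + Q = (4, 4)


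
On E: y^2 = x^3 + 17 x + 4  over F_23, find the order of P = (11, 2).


Compute successive multiples of P until we hit O:
  1P = (11, 2)
  2P = (10, 1)
  3P = (3, 6)
  4P = (15, 0)
  5P = (3, 17)
  6P = (10, 22)
  7P = (11, 21)
  8P = O

ord(P) = 8


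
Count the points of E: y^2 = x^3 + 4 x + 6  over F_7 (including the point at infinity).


For each x in F_7, count y with y^2 = x^3 + 4 x + 6 mod 7:
  x = 1: RHS = 4, y in [2, 5]  -> 2 point(s)
  x = 2: RHS = 1, y in [1, 6]  -> 2 point(s)
  x = 4: RHS = 2, y in [3, 4]  -> 2 point(s)
  x = 5: RHS = 4, y in [2, 5]  -> 2 point(s)
  x = 6: RHS = 1, y in [1, 6]  -> 2 point(s)
Affine points: 10. Add the point at infinity: total = 11.

#E(F_7) = 11


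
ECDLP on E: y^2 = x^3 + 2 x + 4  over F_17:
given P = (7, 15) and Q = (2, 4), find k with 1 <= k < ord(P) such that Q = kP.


Enumerate multiples of P until we hit Q = (2, 4):
  1P = (7, 15)
  2P = (4, 5)
  3P = (2, 13)
  4P = (0, 15)
  5P = (10, 2)
  6P = (15, 14)
  7P = (16, 1)
  8P = (13, 0)
  9P = (16, 16)
  10P = (15, 3)
  11P = (10, 15)
  12P = (0, 2)
  13P = (2, 4)
Match found at i = 13.

k = 13


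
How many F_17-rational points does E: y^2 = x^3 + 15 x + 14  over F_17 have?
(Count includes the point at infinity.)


For each x in F_17, count y with y^2 = x^3 + 15 x + 14 mod 17:
  x = 1: RHS = 13, y in [8, 9]  -> 2 point(s)
  x = 2: RHS = 1, y in [1, 16]  -> 2 point(s)
  x = 3: RHS = 1, y in [1, 16]  -> 2 point(s)
  x = 4: RHS = 2, y in [6, 11]  -> 2 point(s)
  x = 8: RHS = 0, y in [0]  -> 1 point(s)
  x = 10: RHS = 8, y in [5, 12]  -> 2 point(s)
  x = 12: RHS = 1, y in [1, 16]  -> 2 point(s)
  x = 13: RHS = 9, y in [3, 14]  -> 2 point(s)
  x = 16: RHS = 15, y in [7, 10]  -> 2 point(s)
Affine points: 17. Add the point at infinity: total = 18.

#E(F_17) = 18


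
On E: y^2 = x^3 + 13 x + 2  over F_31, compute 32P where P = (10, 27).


k = 32 = 100000_2 (binary, LSB first: 000001)
Double-and-add from P = (10, 27):
  bit 0 = 0: acc unchanged = O
  bit 1 = 0: acc unchanged = O
  bit 2 = 0: acc unchanged = O
  bit 3 = 0: acc unchanged = O
  bit 4 = 0: acc unchanged = O
  bit 5 = 1: acc = O + (15, 21) = (15, 21)

32P = (15, 21)


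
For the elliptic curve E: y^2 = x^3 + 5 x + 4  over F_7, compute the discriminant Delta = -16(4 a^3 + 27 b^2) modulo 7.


4 a^3 + 27 b^2 = 4*5^3 + 27*4^2 = 500 + 432 = 932
Delta = -16 * (932) = -14912
Delta mod 7 = 5

Delta = 5 (mod 7)


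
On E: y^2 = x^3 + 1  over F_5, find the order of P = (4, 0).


Compute successive multiples of P until we hit O:
  1P = (4, 0)
  2P = O

ord(P) = 2


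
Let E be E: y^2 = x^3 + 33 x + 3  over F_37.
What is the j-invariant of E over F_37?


Delta = -16(4 a^3 + 27 b^2) mod 37 = 23
-1728 * (4 a)^3 = -1728 * (4*33)^3 mod 37 = 10
j = 10 * 23^(-1) mod 37 = 31

j = 31 (mod 37)


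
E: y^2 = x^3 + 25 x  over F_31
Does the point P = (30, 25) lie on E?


Check whether y^2 = x^3 + 25 x + 0 (mod 31) for (x, y) = (30, 25).
LHS: y^2 = 25^2 mod 31 = 5
RHS: x^3 + 25 x + 0 = 30^3 + 25*30 + 0 mod 31 = 5
LHS = RHS

Yes, on the curve


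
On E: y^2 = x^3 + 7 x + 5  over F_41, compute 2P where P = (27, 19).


Doubling: s = (3 x1^2 + a) / (2 y1)
s = (3*27^2 + 7) / (2*19) mod 41 = 34
x3 = s^2 - 2 x1 mod 41 = 34^2 - 2*27 = 36
y3 = s (x1 - x3) - y1 mod 41 = 34 * (27 - 36) - 19 = 3

2P = (36, 3)


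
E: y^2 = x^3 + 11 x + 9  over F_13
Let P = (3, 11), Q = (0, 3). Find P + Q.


P != Q, so use the chord formula.
s = (y2 - y1) / (x2 - x1) = (5) / (10) mod 13 = 7
x3 = s^2 - x1 - x2 mod 13 = 7^2 - 3 - 0 = 7
y3 = s (x1 - x3) - y1 mod 13 = 7 * (3 - 7) - 11 = 0

P + Q = (7, 0)


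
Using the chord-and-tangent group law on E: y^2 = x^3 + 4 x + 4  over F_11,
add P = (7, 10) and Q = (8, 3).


P != Q, so use the chord formula.
s = (y2 - y1) / (x2 - x1) = (4) / (1) mod 11 = 4
x3 = s^2 - x1 - x2 mod 11 = 4^2 - 7 - 8 = 1
y3 = s (x1 - x3) - y1 mod 11 = 4 * (7 - 1) - 10 = 3

P + Q = (1, 3)


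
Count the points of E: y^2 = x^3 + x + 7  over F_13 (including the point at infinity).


For each x in F_13, count y with y^2 = x^3 + 1 x + 7 mod 13:
  x = 1: RHS = 9, y in [3, 10]  -> 2 point(s)
  x = 2: RHS = 4, y in [2, 11]  -> 2 point(s)
  x = 4: RHS = 10, y in [6, 7]  -> 2 point(s)
  x = 9: RHS = 4, y in [2, 11]  -> 2 point(s)
  x = 10: RHS = 3, y in [4, 9]  -> 2 point(s)
  x = 11: RHS = 10, y in [6, 7]  -> 2 point(s)
Affine points: 12. Add the point at infinity: total = 13.

#E(F_13) = 13


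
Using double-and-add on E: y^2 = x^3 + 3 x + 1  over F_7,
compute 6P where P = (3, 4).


k = 6 = 110_2 (binary, LSB first: 011)
Double-and-add from P = (3, 4):
  bit 0 = 0: acc unchanged = O
  bit 1 = 1: acc = O + (5, 6) = (5, 6)
  bit 2 = 1: acc = (5, 6) + (6, 5) = (4, 0)

6P = (4, 0)


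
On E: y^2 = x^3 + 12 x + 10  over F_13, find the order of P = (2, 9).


Compute successive multiples of P until we hit O:
  1P = (2, 9)
  2P = (5, 0)
  3P = (2, 4)
  4P = O

ord(P) = 4


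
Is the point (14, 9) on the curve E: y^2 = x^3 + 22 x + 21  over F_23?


Check whether y^2 = x^3 + 22 x + 21 (mod 23) for (x, y) = (14, 9).
LHS: y^2 = 9^2 mod 23 = 12
RHS: x^3 + 22 x + 21 = 14^3 + 22*14 + 21 mod 23 = 14
LHS != RHS

No, not on the curve


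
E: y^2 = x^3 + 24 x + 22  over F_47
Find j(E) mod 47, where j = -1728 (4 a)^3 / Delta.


Delta = -16(4 a^3 + 27 b^2) mod 47 = 7
-1728 * (4 a)^3 = -1728 * (4*24)^3 mod 47 = 41
j = 41 * 7^(-1) mod 47 = 26

j = 26 (mod 47)


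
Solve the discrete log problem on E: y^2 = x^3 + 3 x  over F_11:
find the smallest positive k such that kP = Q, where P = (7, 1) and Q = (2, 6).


Enumerate multiples of P until we hit Q = (2, 6):
  1P = (7, 1)
  2P = (1, 9)
  3P = (6, 5)
  4P = (3, 5)
  5P = (2, 5)
  6P = (0, 0)
  7P = (2, 6)
Match found at i = 7.

k = 7


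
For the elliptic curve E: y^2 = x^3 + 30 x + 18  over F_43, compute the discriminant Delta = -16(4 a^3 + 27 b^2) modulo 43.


4 a^3 + 27 b^2 = 4*30^3 + 27*18^2 = 108000 + 8748 = 116748
Delta = -16 * (116748) = -1867968
Delta mod 43 = 38

Delta = 38 (mod 43)


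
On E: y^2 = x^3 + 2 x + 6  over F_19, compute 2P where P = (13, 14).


Doubling: s = (3 x1^2 + a) / (2 y1)
s = (3*13^2 + 2) / (2*14) mod 19 = 8
x3 = s^2 - 2 x1 mod 19 = 8^2 - 2*13 = 0
y3 = s (x1 - x3) - y1 mod 19 = 8 * (13 - 0) - 14 = 14

2P = (0, 14)


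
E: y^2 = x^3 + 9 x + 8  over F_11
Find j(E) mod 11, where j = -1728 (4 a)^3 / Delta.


Delta = -16(4 a^3 + 27 b^2) mod 11 = 1
-1728 * (4 a)^3 = -1728 * (4*9)^3 mod 11 = 6
j = 6 * 1^(-1) mod 11 = 6

j = 6 (mod 11)


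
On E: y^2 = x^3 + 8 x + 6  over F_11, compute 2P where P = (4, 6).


k = 2 = 10_2 (binary, LSB first: 01)
Double-and-add from P = (4, 6):
  bit 0 = 0: acc unchanged = O
  bit 1 = 1: acc = O + (4, 5) = (4, 5)

2P = (4, 5)


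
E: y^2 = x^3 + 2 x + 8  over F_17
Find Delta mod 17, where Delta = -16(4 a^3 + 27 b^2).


4 a^3 + 27 b^2 = 4*2^3 + 27*8^2 = 32 + 1728 = 1760
Delta = -16 * (1760) = -28160
Delta mod 17 = 9

Delta = 9 (mod 17)


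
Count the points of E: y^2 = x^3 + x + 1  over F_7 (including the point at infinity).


For each x in F_7, count y with y^2 = x^3 + 1 x + 1 mod 7:
  x = 0: RHS = 1, y in [1, 6]  -> 2 point(s)
  x = 2: RHS = 4, y in [2, 5]  -> 2 point(s)
Affine points: 4. Add the point at infinity: total = 5.

#E(F_7) = 5


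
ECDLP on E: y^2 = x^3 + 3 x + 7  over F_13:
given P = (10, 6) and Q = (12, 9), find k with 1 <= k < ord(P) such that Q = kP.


Enumerate multiples of P until we hit Q = (12, 9):
  1P = (10, 6)
  2P = (9, 3)
  3P = (3, 2)
  4P = (12, 4)
  5P = (5, 2)
  6P = (8, 6)
  7P = (8, 7)
  8P = (5, 11)
  9P = (12, 9)
Match found at i = 9.

k = 9


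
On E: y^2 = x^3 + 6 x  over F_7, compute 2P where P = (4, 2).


Doubling: s = (3 x1^2 + a) / (2 y1)
s = (3*4^2 + 6) / (2*2) mod 7 = 3
x3 = s^2 - 2 x1 mod 7 = 3^2 - 2*4 = 1
y3 = s (x1 - x3) - y1 mod 7 = 3 * (4 - 1) - 2 = 0

2P = (1, 0)


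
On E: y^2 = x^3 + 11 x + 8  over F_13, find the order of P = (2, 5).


Compute successive multiples of P until we hit O:
  1P = (2, 5)
  2P = (10, 0)
  3P = (2, 8)
  4P = O

ord(P) = 4


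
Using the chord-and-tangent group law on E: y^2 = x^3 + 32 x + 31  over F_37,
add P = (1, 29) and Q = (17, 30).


P != Q, so use the chord formula.
s = (y2 - y1) / (x2 - x1) = (1) / (16) mod 37 = 7
x3 = s^2 - x1 - x2 mod 37 = 7^2 - 1 - 17 = 31
y3 = s (x1 - x3) - y1 mod 37 = 7 * (1 - 31) - 29 = 20

P + Q = (31, 20)


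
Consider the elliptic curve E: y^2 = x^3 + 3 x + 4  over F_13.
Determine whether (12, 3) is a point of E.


Check whether y^2 = x^3 + 3 x + 4 (mod 13) for (x, y) = (12, 3).
LHS: y^2 = 3^2 mod 13 = 9
RHS: x^3 + 3 x + 4 = 12^3 + 3*12 + 4 mod 13 = 0
LHS != RHS

No, not on the curve


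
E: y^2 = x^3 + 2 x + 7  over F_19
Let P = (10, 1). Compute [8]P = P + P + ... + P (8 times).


k = 8 = 1000_2 (binary, LSB first: 0001)
Double-and-add from P = (10, 1):
  bit 0 = 0: acc unchanged = O
  bit 1 = 0: acc unchanged = O
  bit 2 = 0: acc unchanged = O
  bit 3 = 1: acc = O + (6, 11) = (6, 11)

8P = (6, 11)


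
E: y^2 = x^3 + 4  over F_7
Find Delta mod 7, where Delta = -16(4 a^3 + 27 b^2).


4 a^3 + 27 b^2 = 4*0^3 + 27*4^2 = 0 + 432 = 432
Delta = -16 * (432) = -6912
Delta mod 7 = 4

Delta = 4 (mod 7)


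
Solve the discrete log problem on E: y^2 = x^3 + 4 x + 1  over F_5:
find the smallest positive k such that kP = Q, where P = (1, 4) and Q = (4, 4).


Enumerate multiples of P until we hit Q = (4, 4):
  1P = (1, 4)
  2P = (4, 4)
Match found at i = 2.

k = 2


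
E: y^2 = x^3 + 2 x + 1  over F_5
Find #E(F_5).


For each x in F_5, count y with y^2 = x^3 + 2 x + 1 mod 5:
  x = 0: RHS = 1, y in [1, 4]  -> 2 point(s)
  x = 1: RHS = 4, y in [2, 3]  -> 2 point(s)
  x = 3: RHS = 4, y in [2, 3]  -> 2 point(s)
Affine points: 6. Add the point at infinity: total = 7.

#E(F_5) = 7


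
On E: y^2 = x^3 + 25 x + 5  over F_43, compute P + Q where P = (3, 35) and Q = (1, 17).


P != Q, so use the chord formula.
s = (y2 - y1) / (x2 - x1) = (25) / (41) mod 43 = 9
x3 = s^2 - x1 - x2 mod 43 = 9^2 - 3 - 1 = 34
y3 = s (x1 - x3) - y1 mod 43 = 9 * (3 - 34) - 35 = 30

P + Q = (34, 30)


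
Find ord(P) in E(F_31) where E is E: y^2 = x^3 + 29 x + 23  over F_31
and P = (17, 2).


Compute successive multiples of P until we hit O:
  1P = (17, 2)
  2P = (15, 12)
  3P = (24, 2)
  4P = (21, 29)
  5P = (25, 6)
  6P = (28, 8)
  7P = (5, 13)
  8P = (29, 9)
  ... (continuing to 25P)
  25P = O

ord(P) = 25


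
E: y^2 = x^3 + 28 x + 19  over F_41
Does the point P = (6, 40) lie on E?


Check whether y^2 = x^3 + 28 x + 19 (mod 41) for (x, y) = (6, 40).
LHS: y^2 = 40^2 mod 41 = 1
RHS: x^3 + 28 x + 19 = 6^3 + 28*6 + 19 mod 41 = 34
LHS != RHS

No, not on the curve


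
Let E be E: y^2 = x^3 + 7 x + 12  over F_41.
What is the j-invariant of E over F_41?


Delta = -16(4 a^3 + 27 b^2) mod 41 = 13
-1728 * (4 a)^3 = -1728 * (4*7)^3 mod 41 = 21
j = 21 * 13^(-1) mod 41 = 30

j = 30 (mod 41)


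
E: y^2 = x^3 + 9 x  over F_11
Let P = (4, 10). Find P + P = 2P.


Doubling: s = (3 x1^2 + a) / (2 y1)
s = (3*4^2 + 9) / (2*10) mod 11 = 10
x3 = s^2 - 2 x1 mod 11 = 10^2 - 2*4 = 4
y3 = s (x1 - x3) - y1 mod 11 = 10 * (4 - 4) - 10 = 1

2P = (4, 1)


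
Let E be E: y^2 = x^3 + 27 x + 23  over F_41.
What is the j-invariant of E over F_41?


Delta = -16(4 a^3 + 27 b^2) mod 41 = 19
-1728 * (4 a)^3 = -1728 * (4*27)^3 mod 41 = 37
j = 37 * 19^(-1) mod 41 = 30

j = 30 (mod 41)


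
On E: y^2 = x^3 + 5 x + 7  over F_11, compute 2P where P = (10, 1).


Doubling: s = (3 x1^2 + a) / (2 y1)
s = (3*10^2 + 5) / (2*1) mod 11 = 4
x3 = s^2 - 2 x1 mod 11 = 4^2 - 2*10 = 7
y3 = s (x1 - x3) - y1 mod 11 = 4 * (10 - 7) - 1 = 0

2P = (7, 0)


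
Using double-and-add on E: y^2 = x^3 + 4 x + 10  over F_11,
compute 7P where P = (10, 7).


k = 7 = 111_2 (binary, LSB first: 111)
Double-and-add from P = (10, 7):
  bit 0 = 1: acc = O + (10, 7) = (10, 7)
  bit 1 = 1: acc = (10, 7) + (5, 1) = (8, 2)
  bit 2 = 1: acc = (8, 2) + (2, 2) = (1, 9)

7P = (1, 9)


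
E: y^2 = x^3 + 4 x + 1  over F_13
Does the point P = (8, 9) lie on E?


Check whether y^2 = x^3 + 4 x + 1 (mod 13) for (x, y) = (8, 9).
LHS: y^2 = 9^2 mod 13 = 3
RHS: x^3 + 4 x + 1 = 8^3 + 4*8 + 1 mod 13 = 12
LHS != RHS

No, not on the curve


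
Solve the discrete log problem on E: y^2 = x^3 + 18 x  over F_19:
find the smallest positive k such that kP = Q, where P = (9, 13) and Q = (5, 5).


Enumerate multiples of P until we hit Q = (5, 5):
  1P = (9, 13)
  2P = (5, 14)
  3P = (11, 16)
  4P = (6, 1)
  5P = (1, 0)
  6P = (6, 18)
  7P = (11, 3)
  8P = (5, 5)
Match found at i = 8.

k = 8


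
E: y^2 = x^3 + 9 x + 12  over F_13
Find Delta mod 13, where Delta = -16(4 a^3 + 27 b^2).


4 a^3 + 27 b^2 = 4*9^3 + 27*12^2 = 2916 + 3888 = 6804
Delta = -16 * (6804) = -108864
Delta mod 13 = 11

Delta = 11 (mod 13)


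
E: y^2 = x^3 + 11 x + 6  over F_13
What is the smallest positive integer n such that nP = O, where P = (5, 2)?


Compute successive multiples of P until we hit O:
  1P = (5, 2)
  2P = (7, 7)
  3P = (4, 7)
  4P = (3, 1)
  5P = (2, 6)
  6P = (2, 7)
  7P = (3, 12)
  8P = (4, 6)
  ... (continuing to 11P)
  11P = O

ord(P) = 11


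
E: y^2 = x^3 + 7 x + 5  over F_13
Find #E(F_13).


For each x in F_13, count y with y^2 = x^3 + 7 x + 5 mod 13:
  x = 1: RHS = 0, y in [0]  -> 1 point(s)
  x = 2: RHS = 1, y in [1, 12]  -> 2 point(s)
  x = 3: RHS = 1, y in [1, 12]  -> 2 point(s)
  x = 5: RHS = 9, y in [3, 10]  -> 2 point(s)
  x = 6: RHS = 3, y in [4, 9]  -> 2 point(s)
  x = 8: RHS = 1, y in [1, 12]  -> 2 point(s)
  x = 9: RHS = 4, y in [2, 11]  -> 2 point(s)
  x = 10: RHS = 9, y in [3, 10]  -> 2 point(s)
  x = 11: RHS = 9, y in [3, 10]  -> 2 point(s)
  x = 12: RHS = 10, y in [6, 7]  -> 2 point(s)
Affine points: 19. Add the point at infinity: total = 20.

#E(F_13) = 20


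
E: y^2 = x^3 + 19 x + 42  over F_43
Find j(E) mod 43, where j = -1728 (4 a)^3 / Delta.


Delta = -16(4 a^3 + 27 b^2) mod 43 = 9
-1728 * (4 a)^3 = -1728 * (4*19)^3 mod 43 = 2
j = 2 * 9^(-1) mod 43 = 5

j = 5 (mod 43)


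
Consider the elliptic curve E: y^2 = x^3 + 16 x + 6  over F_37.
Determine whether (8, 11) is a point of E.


Check whether y^2 = x^3 + 16 x + 6 (mod 37) for (x, y) = (8, 11).
LHS: y^2 = 11^2 mod 37 = 10
RHS: x^3 + 16 x + 6 = 8^3 + 16*8 + 6 mod 37 = 17
LHS != RHS

No, not on the curve


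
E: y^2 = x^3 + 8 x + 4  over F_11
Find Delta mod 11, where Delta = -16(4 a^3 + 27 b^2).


4 a^3 + 27 b^2 = 4*8^3 + 27*4^2 = 2048 + 432 = 2480
Delta = -16 * (2480) = -39680
Delta mod 11 = 8

Delta = 8 (mod 11)


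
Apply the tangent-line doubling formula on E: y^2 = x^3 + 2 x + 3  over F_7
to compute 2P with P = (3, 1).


Doubling: s = (3 x1^2 + a) / (2 y1)
s = (3*3^2 + 2) / (2*1) mod 7 = 4
x3 = s^2 - 2 x1 mod 7 = 4^2 - 2*3 = 3
y3 = s (x1 - x3) - y1 mod 7 = 4 * (3 - 3) - 1 = 6

2P = (3, 6)


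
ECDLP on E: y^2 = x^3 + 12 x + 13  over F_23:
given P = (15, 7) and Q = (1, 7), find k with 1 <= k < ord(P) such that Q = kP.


Enumerate multiples of P until we hit Q = (1, 7):
  1P = (15, 7)
  2P = (11, 2)
  3P = (0, 6)
  4P = (17, 22)
  5P = (7, 7)
  6P = (1, 16)
  7P = (8, 0)
  8P = (1, 7)
Match found at i = 8.

k = 8


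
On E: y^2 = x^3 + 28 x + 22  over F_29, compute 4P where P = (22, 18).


k = 4 = 100_2 (binary, LSB first: 001)
Double-and-add from P = (22, 18):
  bit 0 = 0: acc unchanged = O
  bit 1 = 0: acc unchanged = O
  bit 2 = 1: acc = O + (2, 17) = (2, 17)

4P = (2, 17)


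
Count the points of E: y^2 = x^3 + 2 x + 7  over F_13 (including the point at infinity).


For each x in F_13, count y with y^2 = x^3 + 2 x + 7 mod 13:
  x = 1: RHS = 10, y in [6, 7]  -> 2 point(s)
  x = 3: RHS = 1, y in [1, 12]  -> 2 point(s)
  x = 4: RHS = 1, y in [1, 12]  -> 2 point(s)
  x = 5: RHS = 12, y in [5, 8]  -> 2 point(s)
  x = 6: RHS = 1, y in [1, 12]  -> 2 point(s)
  x = 7: RHS = 0, y in [0]  -> 1 point(s)
  x = 9: RHS = 0, y in [0]  -> 1 point(s)
  x = 10: RHS = 0, y in [0]  -> 1 point(s)
  x = 12: RHS = 4, y in [2, 11]  -> 2 point(s)
Affine points: 15. Add the point at infinity: total = 16.

#E(F_13) = 16


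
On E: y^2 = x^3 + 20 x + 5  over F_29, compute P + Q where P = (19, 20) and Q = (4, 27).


P != Q, so use the chord formula.
s = (y2 - y1) / (x2 - x1) = (7) / (14) mod 29 = 15
x3 = s^2 - x1 - x2 mod 29 = 15^2 - 19 - 4 = 28
y3 = s (x1 - x3) - y1 mod 29 = 15 * (19 - 28) - 20 = 19

P + Q = (28, 19)


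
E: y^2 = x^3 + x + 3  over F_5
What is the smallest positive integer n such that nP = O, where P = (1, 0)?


Compute successive multiples of P until we hit O:
  1P = (1, 0)
  2P = O

ord(P) = 2


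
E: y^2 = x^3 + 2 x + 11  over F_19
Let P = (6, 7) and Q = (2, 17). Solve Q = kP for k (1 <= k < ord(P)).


Enumerate multiples of P until we hit Q = (2, 17):
  1P = (6, 7)
  2P = (16, 4)
  3P = (14, 3)
  4P = (4, 11)
  5P = (13, 7)
  6P = (0, 12)
  7P = (10, 9)
  8P = (8, 11)
  9P = (9, 6)
  10P = (2, 17)
Match found at i = 10.

k = 10


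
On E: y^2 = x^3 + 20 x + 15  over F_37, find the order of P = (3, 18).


Compute successive multiples of P until we hit O:
  1P = (3, 18)
  2P = (20, 4)
  3P = (23, 5)
  4P = (8, 13)
  5P = (27, 6)
  6P = (35, 35)
  7P = (15, 8)
  8P = (31, 30)
  ... (continuing to 20P)
  20P = O

ord(P) = 20


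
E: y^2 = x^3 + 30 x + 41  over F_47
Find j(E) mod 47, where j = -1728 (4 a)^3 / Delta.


Delta = -16(4 a^3 + 27 b^2) mod 47 = 7
-1728 * (4 a)^3 = -1728 * (4*30)^3 mod 47 = 25
j = 25 * 7^(-1) mod 47 = 17

j = 17 (mod 47)


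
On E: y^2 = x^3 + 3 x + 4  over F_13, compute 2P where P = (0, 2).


Doubling: s = (3 x1^2 + a) / (2 y1)
s = (3*0^2 + 3) / (2*2) mod 13 = 4
x3 = s^2 - 2 x1 mod 13 = 4^2 - 2*0 = 3
y3 = s (x1 - x3) - y1 mod 13 = 4 * (0 - 3) - 2 = 12

2P = (3, 12)


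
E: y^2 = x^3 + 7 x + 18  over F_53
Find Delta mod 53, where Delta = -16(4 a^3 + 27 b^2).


4 a^3 + 27 b^2 = 4*7^3 + 27*18^2 = 1372 + 8748 = 10120
Delta = -16 * (10120) = -161920
Delta mod 53 = 48

Delta = 48 (mod 53)


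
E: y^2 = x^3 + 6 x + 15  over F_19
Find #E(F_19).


For each x in F_19, count y with y^2 = x^3 + 6 x + 15 mod 19:
  x = 2: RHS = 16, y in [4, 15]  -> 2 point(s)
  x = 6: RHS = 1, y in [1, 18]  -> 2 point(s)
  x = 7: RHS = 1, y in [1, 18]  -> 2 point(s)
  x = 8: RHS = 5, y in [9, 10]  -> 2 point(s)
  x = 9: RHS = 0, y in [0]  -> 1 point(s)
  x = 10: RHS = 11, y in [7, 12]  -> 2 point(s)
  x = 11: RHS = 6, y in [5, 14]  -> 2 point(s)
Affine points: 13. Add the point at infinity: total = 14.

#E(F_19) = 14


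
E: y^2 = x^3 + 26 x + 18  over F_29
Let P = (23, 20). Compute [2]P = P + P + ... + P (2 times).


k = 2 = 10_2 (binary, LSB first: 01)
Double-and-add from P = (23, 20):
  bit 0 = 0: acc unchanged = O
  bit 1 = 1: acc = O + (13, 28) = (13, 28)

2P = (13, 28)


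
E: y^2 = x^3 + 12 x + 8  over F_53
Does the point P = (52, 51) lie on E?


Check whether y^2 = x^3 + 12 x + 8 (mod 53) for (x, y) = (52, 51).
LHS: y^2 = 51^2 mod 53 = 4
RHS: x^3 + 12 x + 8 = 52^3 + 12*52 + 8 mod 53 = 48
LHS != RHS

No, not on the curve


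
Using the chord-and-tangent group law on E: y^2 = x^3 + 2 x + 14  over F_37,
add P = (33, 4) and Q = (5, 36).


P != Q, so use the chord formula.
s = (y2 - y1) / (x2 - x1) = (32) / (9) mod 37 = 20
x3 = s^2 - x1 - x2 mod 37 = 20^2 - 33 - 5 = 29
y3 = s (x1 - x3) - y1 mod 37 = 20 * (33 - 29) - 4 = 2

P + Q = (29, 2)


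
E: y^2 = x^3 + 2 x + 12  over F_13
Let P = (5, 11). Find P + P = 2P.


Doubling: s = (3 x1^2 + a) / (2 y1)
s = (3*5^2 + 2) / (2*11) mod 13 = 10
x3 = s^2 - 2 x1 mod 13 = 10^2 - 2*5 = 12
y3 = s (x1 - x3) - y1 mod 13 = 10 * (5 - 12) - 11 = 10

2P = (12, 10)


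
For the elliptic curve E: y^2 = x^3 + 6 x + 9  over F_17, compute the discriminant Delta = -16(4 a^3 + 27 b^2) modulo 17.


4 a^3 + 27 b^2 = 4*6^3 + 27*9^2 = 864 + 2187 = 3051
Delta = -16 * (3051) = -48816
Delta mod 17 = 8

Delta = 8 (mod 17)


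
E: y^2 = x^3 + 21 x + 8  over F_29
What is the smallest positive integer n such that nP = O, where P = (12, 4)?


Compute successive multiples of P until we hit O:
  1P = (12, 4)
  2P = (1, 28)
  3P = (21, 13)
  4P = (26, 11)
  5P = (13, 10)
  6P = (11, 2)
  7P = (10, 0)
  8P = (11, 27)
  ... (continuing to 14P)
  14P = O

ord(P) = 14


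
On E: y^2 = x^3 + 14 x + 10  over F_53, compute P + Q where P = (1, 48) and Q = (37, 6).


P != Q, so use the chord formula.
s = (y2 - y1) / (x2 - x1) = (11) / (36) mod 53 = 43
x3 = s^2 - x1 - x2 mod 53 = 43^2 - 1 - 37 = 9
y3 = s (x1 - x3) - y1 mod 53 = 43 * (1 - 9) - 48 = 32

P + Q = (9, 32)


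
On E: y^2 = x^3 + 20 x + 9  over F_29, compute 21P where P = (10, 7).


k = 21 = 10101_2 (binary, LSB first: 10101)
Double-and-add from P = (10, 7):
  bit 0 = 1: acc = O + (10, 7) = (10, 7)
  bit 1 = 0: acc unchanged = (10, 7)
  bit 2 = 1: acc = (10, 7) + (2, 17) = (24, 25)
  bit 3 = 0: acc unchanged = (24, 25)
  bit 4 = 1: acc = (24, 25) + (7, 17) = (21, 2)

21P = (21, 2)


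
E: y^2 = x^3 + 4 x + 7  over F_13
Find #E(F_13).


For each x in F_13, count y with y^2 = x^3 + 4 x + 7 mod 13:
  x = 1: RHS = 12, y in [5, 8]  -> 2 point(s)
  x = 2: RHS = 10, y in [6, 7]  -> 2 point(s)
  x = 4: RHS = 9, y in [3, 10]  -> 2 point(s)
  x = 5: RHS = 9, y in [3, 10]  -> 2 point(s)
  x = 6: RHS = 0, y in [0]  -> 1 point(s)
  x = 7: RHS = 1, y in [1, 12]  -> 2 point(s)
  x = 11: RHS = 4, y in [2, 11]  -> 2 point(s)
Affine points: 13. Add the point at infinity: total = 14.

#E(F_13) = 14


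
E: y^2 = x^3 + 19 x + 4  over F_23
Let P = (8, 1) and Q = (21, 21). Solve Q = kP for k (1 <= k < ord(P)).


Enumerate multiples of P until we hit Q = (21, 21):
  1P = (8, 1)
  2P = (11, 16)
  3P = (6, 9)
  4P = (2, 21)
  5P = (19, 5)
  6P = (14, 1)
  7P = (1, 22)
  8P = (0, 21)
  9P = (4, 12)
  10P = (20, 9)
  11P = (21, 21)
Match found at i = 11.

k = 11


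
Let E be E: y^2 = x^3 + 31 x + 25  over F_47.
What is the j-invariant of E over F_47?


Delta = -16(4 a^3 + 27 b^2) mod 47 = 40
-1728 * (4 a)^3 = -1728 * (4*31)^3 mod 47 = 7
j = 7 * 40^(-1) mod 47 = 46

j = 46 (mod 47)


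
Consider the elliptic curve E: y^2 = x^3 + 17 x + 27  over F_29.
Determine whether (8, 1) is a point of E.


Check whether y^2 = x^3 + 17 x + 27 (mod 29) for (x, y) = (8, 1).
LHS: y^2 = 1^2 mod 29 = 1
RHS: x^3 + 17 x + 27 = 8^3 + 17*8 + 27 mod 29 = 8
LHS != RHS

No, not on the curve


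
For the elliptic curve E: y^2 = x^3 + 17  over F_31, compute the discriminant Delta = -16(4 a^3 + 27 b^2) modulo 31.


4 a^3 + 27 b^2 = 4*0^3 + 27*17^2 = 0 + 7803 = 7803
Delta = -16 * (7803) = -124848
Delta mod 31 = 20

Delta = 20 (mod 31)


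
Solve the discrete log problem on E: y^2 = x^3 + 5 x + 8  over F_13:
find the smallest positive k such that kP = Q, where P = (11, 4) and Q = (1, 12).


Enumerate multiples of P until we hit Q = (1, 12):
  1P = (11, 4)
  2P = (1, 1)
  3P = (2, 0)
  4P = (1, 12)
Match found at i = 4.

k = 4


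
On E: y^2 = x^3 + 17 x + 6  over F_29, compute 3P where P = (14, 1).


k = 3 = 11_2 (binary, LSB first: 11)
Double-and-add from P = (14, 1):
  bit 0 = 1: acc = O + (14, 1) = (14, 1)
  bit 1 = 1: acc = (14, 1) + (5, 10) = (11, 25)

3P = (11, 25)


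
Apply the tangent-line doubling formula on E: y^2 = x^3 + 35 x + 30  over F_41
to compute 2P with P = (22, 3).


Doubling: s = (3 x1^2 + a) / (2 y1)
s = (3*22^2 + 35) / (2*3) mod 41 = 36
x3 = s^2 - 2 x1 mod 41 = 36^2 - 2*22 = 22
y3 = s (x1 - x3) - y1 mod 41 = 36 * (22 - 22) - 3 = 38

2P = (22, 38)


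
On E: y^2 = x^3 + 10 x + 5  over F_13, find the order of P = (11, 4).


Compute successive multiples of P until we hit O:
  1P = (11, 4)
  2P = (1, 4)
  3P = (1, 9)
  4P = (11, 9)
  5P = O

ord(P) = 5


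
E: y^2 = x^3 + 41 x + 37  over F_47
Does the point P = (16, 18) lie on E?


Check whether y^2 = x^3 + 41 x + 37 (mod 47) for (x, y) = (16, 18).
LHS: y^2 = 18^2 mod 47 = 42
RHS: x^3 + 41 x + 37 = 16^3 + 41*16 + 37 mod 47 = 42
LHS = RHS

Yes, on the curve


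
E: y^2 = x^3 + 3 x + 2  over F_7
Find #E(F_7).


For each x in F_7, count y with y^2 = x^3 + 3 x + 2 mod 7:
  x = 0: RHS = 2, y in [3, 4]  -> 2 point(s)
  x = 2: RHS = 2, y in [3, 4]  -> 2 point(s)
  x = 4: RHS = 1, y in [1, 6]  -> 2 point(s)
  x = 5: RHS = 2, y in [3, 4]  -> 2 point(s)
Affine points: 8. Add the point at infinity: total = 9.

#E(F_7) = 9


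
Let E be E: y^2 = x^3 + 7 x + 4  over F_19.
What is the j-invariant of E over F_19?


Delta = -16(4 a^3 + 27 b^2) mod 19 = 16
-1728 * (4 a)^3 = -1728 * (4*7)^3 mod 19 = 7
j = 7 * 16^(-1) mod 19 = 4

j = 4 (mod 19)


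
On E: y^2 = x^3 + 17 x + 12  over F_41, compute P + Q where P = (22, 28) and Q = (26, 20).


P != Q, so use the chord formula.
s = (y2 - y1) / (x2 - x1) = (33) / (4) mod 41 = 39
x3 = s^2 - x1 - x2 mod 41 = 39^2 - 22 - 26 = 38
y3 = s (x1 - x3) - y1 mod 41 = 39 * (22 - 38) - 28 = 4

P + Q = (38, 4)


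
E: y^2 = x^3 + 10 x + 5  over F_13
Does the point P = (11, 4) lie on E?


Check whether y^2 = x^3 + 10 x + 5 (mod 13) for (x, y) = (11, 4).
LHS: y^2 = 4^2 mod 13 = 3
RHS: x^3 + 10 x + 5 = 11^3 + 10*11 + 5 mod 13 = 3
LHS = RHS

Yes, on the curve


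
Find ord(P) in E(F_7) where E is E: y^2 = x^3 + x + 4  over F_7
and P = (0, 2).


Compute successive multiples of P until we hit O:
  1P = (0, 2)
  2P = (4, 4)
  3P = (5, 6)
  4P = (6, 3)
  5P = (2, 0)
  6P = (6, 4)
  7P = (5, 1)
  8P = (4, 3)
  ... (continuing to 10P)
  10P = O

ord(P) = 10


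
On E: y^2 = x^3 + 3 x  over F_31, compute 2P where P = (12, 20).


Doubling: s = (3 x1^2 + a) / (2 y1)
s = (3*12^2 + 3) / (2*20) mod 31 = 7
x3 = s^2 - 2 x1 mod 31 = 7^2 - 2*12 = 25
y3 = s (x1 - x3) - y1 mod 31 = 7 * (12 - 25) - 20 = 13

2P = (25, 13)


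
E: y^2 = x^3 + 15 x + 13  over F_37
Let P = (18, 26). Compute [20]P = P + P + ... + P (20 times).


k = 20 = 10100_2 (binary, LSB first: 00101)
Double-and-add from P = (18, 26):
  bit 0 = 0: acc unchanged = O
  bit 1 = 0: acc unchanged = O
  bit 2 = 1: acc = O + (3, 14) = (3, 14)
  bit 3 = 0: acc unchanged = (3, 14)
  bit 4 = 1: acc = (3, 14) + (29, 26) = (12, 16)

20P = (12, 16)


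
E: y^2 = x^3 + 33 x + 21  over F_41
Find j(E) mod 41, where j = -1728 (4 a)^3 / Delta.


Delta = -16(4 a^3 + 27 b^2) mod 41 = 24
-1728 * (4 a)^3 = -1728 * (4*33)^3 mod 41 = 13
j = 13 * 24^(-1) mod 41 = 33

j = 33 (mod 41)


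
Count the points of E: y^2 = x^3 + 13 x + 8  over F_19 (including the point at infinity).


For each x in F_19, count y with y^2 = x^3 + 13 x + 8 mod 19:
  x = 2: RHS = 4, y in [2, 17]  -> 2 point(s)
  x = 3: RHS = 17, y in [6, 13]  -> 2 point(s)
  x = 6: RHS = 17, y in [6, 13]  -> 2 point(s)
  x = 7: RHS = 5, y in [9, 10]  -> 2 point(s)
  x = 8: RHS = 16, y in [4, 15]  -> 2 point(s)
  x = 10: RHS = 17, y in [6, 13]  -> 2 point(s)
  x = 11: RHS = 0, y in [0]  -> 1 point(s)
  x = 12: RHS = 11, y in [7, 12]  -> 2 point(s)
  x = 15: RHS = 6, y in [5, 14]  -> 2 point(s)
Affine points: 17. Add the point at infinity: total = 18.

#E(F_19) = 18


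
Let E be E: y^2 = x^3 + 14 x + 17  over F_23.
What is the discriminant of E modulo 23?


4 a^3 + 27 b^2 = 4*14^3 + 27*17^2 = 10976 + 7803 = 18779
Delta = -16 * (18779) = -300464
Delta mod 23 = 8

Delta = 8 (mod 23)


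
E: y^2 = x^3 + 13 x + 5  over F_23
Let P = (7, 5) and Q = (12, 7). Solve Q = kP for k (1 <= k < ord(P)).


Enumerate multiples of P until we hit Q = (12, 7):
  1P = (7, 5)
  2P = (12, 7)
Match found at i = 2.

k = 2


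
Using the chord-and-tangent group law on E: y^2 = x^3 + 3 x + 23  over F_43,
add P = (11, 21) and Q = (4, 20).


P != Q, so use the chord formula.
s = (y2 - y1) / (x2 - x1) = (42) / (36) mod 43 = 37
x3 = s^2 - x1 - x2 mod 43 = 37^2 - 11 - 4 = 21
y3 = s (x1 - x3) - y1 mod 43 = 37 * (11 - 21) - 21 = 39

P + Q = (21, 39)


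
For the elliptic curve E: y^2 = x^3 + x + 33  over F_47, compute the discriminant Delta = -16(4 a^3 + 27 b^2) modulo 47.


4 a^3 + 27 b^2 = 4*1^3 + 27*33^2 = 4 + 29403 = 29407
Delta = -16 * (29407) = -470512
Delta mod 47 = 5

Delta = 5 (mod 47)


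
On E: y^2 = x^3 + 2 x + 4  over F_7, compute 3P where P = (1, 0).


k = 3 = 11_2 (binary, LSB first: 11)
Double-and-add from P = (1, 0):
  bit 0 = 1: acc = O + (1, 0) = (1, 0)
  bit 1 = 1: acc = (1, 0) + O = (1, 0)

3P = (1, 0)


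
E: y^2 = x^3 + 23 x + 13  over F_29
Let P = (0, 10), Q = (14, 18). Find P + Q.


P != Q, so use the chord formula.
s = (y2 - y1) / (x2 - x1) = (8) / (14) mod 29 = 13
x3 = s^2 - x1 - x2 mod 29 = 13^2 - 0 - 14 = 10
y3 = s (x1 - x3) - y1 mod 29 = 13 * (0 - 10) - 10 = 5

P + Q = (10, 5)
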